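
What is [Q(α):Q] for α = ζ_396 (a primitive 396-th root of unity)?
[Q(α):Q] = 120

The minimal polynomial of ζ_396 over Q is the 396-th cyclotomic polynomial Φ_396(x), which is irreducible over Q and has degree φ(396) = 120. Hence [Q(α):Q] = φ(396) = 120.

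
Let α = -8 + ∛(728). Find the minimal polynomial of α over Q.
m_α(x) = x^3 + 24x^2 + 192x - 216

Set β = α + 8 = ∛(728), so β^3 = 728. Then (α + 8)^3 - 728 = 0, i.e. α is a root of g(x) = (x + 8)^3 - 728 = x^3 + 24x^2 + 192x - 216. Since g(x) = h(x + 8) where h(x) = x^3 - 728, and h is irreducible over Q (because 728 is not a perfect cube, so h has no rational root, and a monic cubic with no rational root is irreducible), g is also irreducible (irreducibility is preserved under the substitution x → x + 8). Hence m_α(x) = x^3 + 24x^2 + 192x - 216.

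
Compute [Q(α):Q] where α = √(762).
[Q(α):Q] = 2

[Q(α):Q] equals the degree of the minimal polynomial of α. Here α^2 = 762 and x^2 - 762 is irreducible (d = 762 is squarefree, ≠ 1, hence not a square), so deg(m_α) = 2. Thus [Q(α):Q] = 2.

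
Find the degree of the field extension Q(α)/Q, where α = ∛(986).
[Q(α):Q] = 3

The minimal polynomial of α is x^3 - 986, irreducible over Q since 986 is not a perfect cube (so x^3 - 986 has no rational root). Hence [Q(α):Q] = deg(m_α) = 3.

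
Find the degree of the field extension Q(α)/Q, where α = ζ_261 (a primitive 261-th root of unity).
[Q(α):Q] = 168

The minimal polynomial of ζ_261 over Q is the 261-th cyclotomic polynomial Φ_261(x), which is irreducible over Q and has degree φ(261) = 168. Hence [Q(α):Q] = φ(261) = 168.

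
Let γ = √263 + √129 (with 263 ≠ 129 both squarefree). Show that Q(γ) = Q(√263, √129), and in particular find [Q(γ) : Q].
[Q(γ) : Q] = 4 (equivalently, Q(γ) = Q(√263, √129))

Obviously Q(γ) ⊆ Q(√263, √129), and [Q(√263, √129):Q] = 4 (since 263, 129 are distinct squarefree integers > 1 with 33927 not a perfect square). To show equality we compute the minimal polynomial of γ. From γ = √263 + √129: γ^2 = 263 + 2√(33927) + 129 = 392 + 2√(33927), so γ^2 - 392 = 2√(33927); squaring, (γ^2 - 392)^2 = 4·33927, i.e. γ^4 - 784γ^2 + 153664 - 135708 = 0, i.e. γ^4 - 784γ^2 + 17956 = 0. So γ is a root of x^4 - 784x^2 + 17956. This polynomial is irreducible over Q: it has no rational root (each ±√263 ± √129 is irrational), and any factorization into two quadratics over Q would force √(33927) ∈ Q (pairing opposite roots) or √263, √129 ∈ Q (other pairings), all impossible. Hence [Q(γ):Q] = 4 = [Q(√263, √129):Q], so Q(γ) = Q(√263, √129).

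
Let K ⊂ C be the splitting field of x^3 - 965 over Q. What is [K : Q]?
[K : Q] = 6

The roots of x^3 - 965 are ∛965, ω∛965, ω^2∛965 where ω = e^(2πi/3) is a primitive cube root of unity, so K = Q(∛965, ω). Now [Q(∛965):Q] = 3 (since 965 is not a perfect cube, x^3 - 965 is irreducible) and [Q(ω):Q] = 2. Both 2 and 3 divide [K:Q], and [K:Q] ≤ 3·2 = 6, so [K:Q] = 6. (Equivalently: Q(∛965) ⊂ R but ω ∉ R, so [K : Q(∛965)] = 2.)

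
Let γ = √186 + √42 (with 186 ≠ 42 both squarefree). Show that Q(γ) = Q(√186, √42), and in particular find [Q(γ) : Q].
[Q(γ) : Q] = 4 (equivalently, Q(γ) = Q(√186, √42))

Obviously Q(γ) ⊆ Q(√186, √42), and [Q(√186, √42):Q] = 4 (since 186, 42 are distinct squarefree integers > 1 with 7812 not a perfect square). To show equality we compute the minimal polynomial of γ. From γ = √186 + √42: γ^2 = 186 + 2√(7812) + 42 = 228 + 2√(7812), so γ^2 - 228 = 2√(7812); squaring, (γ^2 - 228)^2 = 4·7812, i.e. γ^4 - 456γ^2 + 51984 - 31248 = 0, i.e. γ^4 - 456γ^2 + 20736 = 0. So γ is a root of x^4 - 456x^2 + 20736. This polynomial is irreducible over Q: it has no rational root (each ±√186 ± √42 is irrational), and any factorization into two quadratics over Q would force √(7812) ∈ Q (pairing opposite roots) or √186, √42 ∈ Q (other pairings), all impossible. Hence [Q(γ):Q] = 4 = [Q(√186, √42):Q], so Q(γ) = Q(√186, √42).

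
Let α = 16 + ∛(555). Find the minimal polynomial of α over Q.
m_α(x) = x^3 - 48x^2 + 768x - 4651

Set β = α - 16 = ∛(555), so β^3 = 555. Then (α - 16)^3 - 555 = 0, i.e. α is a root of g(x) = (x - 16)^3 - 555 = x^3 - 48x^2 + 768x - 4651. Since g(x) = h(x - 16) where h(x) = x^3 - 555, and h is irreducible over Q (because 555 is not a perfect cube, so h has no rational root, and a monic cubic with no rational root is irreducible), g is also irreducible (irreducibility is preserved under the substitution x → x - 16). Hence m_α(x) = x^3 - 48x^2 + 768x - 4651.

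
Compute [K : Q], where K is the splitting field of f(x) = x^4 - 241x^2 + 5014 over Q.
[K : Q] = 4

Solving the quadratic in x^2: x^2 = (241 ± √(241^2 - 4·5014))/2 = (241 ± √38025)/2 = (241 ± 195)/2, giving x^2 = 218 or x^2 = 23. So f(x) = (x^2 - 218)(x^2 - 23) and the roots of f are ±√218, ±√23. Hence the splitting field is K = Q(√218, √23). Since 218 and 23 are distinct squarefree integers > 1, their product 5014 is not a perfect square, so √23 ∉ Q(√218). By the tower law [K:Q] = [Q(√218,√23):Q(√218)] · [Q(√218):Q] = 2 · 2 = 4.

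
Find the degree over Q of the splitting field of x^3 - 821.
[K : Q] = 6

The roots of x^3 - 821 are ∛821, ω∛821, ω^2∛821 where ω = e^(2πi/3) is a primitive cube root of unity, so K = Q(∛821, ω). Now [Q(∛821):Q] = 3 (since 821 is not a perfect cube, x^3 - 821 is irreducible) and [Q(ω):Q] = 2. Both 2 and 3 divide [K:Q], and [K:Q] ≤ 3·2 = 6, so [K:Q] = 6. (Equivalently: Q(∛821) ⊂ R but ω ∉ R, so [K : Q(∛821)] = 2.)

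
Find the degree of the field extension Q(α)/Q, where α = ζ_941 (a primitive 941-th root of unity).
[Q(α):Q] = 940

The minimal polynomial of ζ_941 over Q is the 941-th cyclotomic polynomial Φ_941(x), which is irreducible over Q and has degree φ(941) = 940. Hence [Q(α):Q] = φ(941) = 940.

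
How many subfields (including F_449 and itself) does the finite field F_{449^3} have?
F_{449^3} has 2 subfields

The subfields of F_{p^n} are exactly the fields F_{p^d} for d | n (each is the fixed field of the unique index-d subgroup of Gal(F_{p^n}/F_p) ≅ Z/nZ). The divisors of n = 3 are {1, 3}, giving 2 subfields: F_{449^1}, F_{449^3}.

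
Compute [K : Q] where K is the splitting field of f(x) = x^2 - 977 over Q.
[K : Q] = 2

f(x) = x^2 - 977 factors as (x - √977)(x + √977). The splitting field is K = Q(√977). Since 977 is squarefree and > 1, it is not a perfect square, so x^2 - 977 is irreducible over Q and [Q(√977) : Q] = 2. Hence [K : Q] = 2.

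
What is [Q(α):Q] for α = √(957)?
[Q(α):Q] = 2

[Q(α):Q] equals the degree of the minimal polynomial of α. Here α^2 = 957 and x^2 - 957 is irreducible (d = 957 is squarefree, ≠ 1, hence not a square), so deg(m_α) = 2. Thus [Q(α):Q] = 2.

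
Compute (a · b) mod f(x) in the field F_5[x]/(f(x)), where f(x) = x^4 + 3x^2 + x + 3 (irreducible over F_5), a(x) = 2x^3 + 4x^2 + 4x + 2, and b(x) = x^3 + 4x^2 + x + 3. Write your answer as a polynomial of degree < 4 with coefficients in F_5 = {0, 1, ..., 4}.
a · b ≡ 3x^2 + 2x + 3 (mod f(x))

Multiply in F_5[x]: a(x)·b(x) = (2x^3 + 4x^2 + 4x + 2)·(x^3 + 4x^2 + x + 3) = 2x^6 + 2x^5 + 2x^4 + 3x^3 + 4x^2 + 4x + 1. This has degree ≥ 4, so divide by f(x) over F_5: 2x^6 + 2x^5 + 2x^4 + 3x^3 + 4x^2 + 4x + 1 = (2x^2 + 2x + 1)·(x^4 + 3x^2 + x + 3) + (3x^2 + 2x + 3). Hence a·b ≡ 3x^2 + 2x + 3 (mod f). (F_5[x]/(f) is a field with 5^4 = 625 elements since f is irreducible of degree 4.)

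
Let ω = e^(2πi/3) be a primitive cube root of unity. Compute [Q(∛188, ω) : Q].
[Q(∛188, ω) : Q] = 6

[Q(∛188):Q] = 3 (min poly x^3 - 188, irreducible since 188 is not a perfect cube). [Q(ω):Q] = 2 (min poly x^2 + x + 1). Since Q(∛188) ⊂ R and ω ∉ R, we have ω ∉ Q(∛188), so x^2 + x + 1 remains irreducible over Q(∛188) and [Q(∛188, ω) : Q(∛188)] = 2. By the tower law, [Q(∛188, ω) : Q] = 3 · 2 = 6. (In fact Q(∛188, ω) is the splitting field of x^3 - 188 over Q.)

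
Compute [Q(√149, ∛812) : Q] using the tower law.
[Q(√149, ∛812) : Q] = 6

Let L = Q(√149, ∛812). Since Q(√149) ⊂ L and [Q(√149):Q] = 2, the tower law gives 2 | [L:Q]. Likewise Q(∛812) ⊂ L with [Q(∛812):Q] = 3 (because 812 is not a perfect cube), so 3 | [L:Q]. As gcd(2,3) = 1, [L:Q] is divisible by 6. Conversely L is generated over Q by √149 and ∛812, so [L:Q] ≤ 2·3 = 6. Therefore [Q(√149, ∛812) : Q] = 6.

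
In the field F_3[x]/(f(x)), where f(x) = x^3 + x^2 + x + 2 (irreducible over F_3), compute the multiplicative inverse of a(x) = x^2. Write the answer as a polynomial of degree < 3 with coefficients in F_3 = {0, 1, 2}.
a(x)^(-1) ≡ x^2 + 2x + 2 (mod f(x))

Since f is irreducible over F_3, F_3[x]/(f) is a field and a(x) ≠ 0 has an inverse. Apply the extended Euclidean algorithm to f(x) and a(x) in F_3[x]: f(x) = (x + 1)·a(x) + (x + 2);  a(x) = (x + 1)·(x + 2) + (1). The last nonzero remainder is the constant 1 = gcd(f, a) in F_3. Back-substituting through the division chain expresses 1 = s(x)·a(x) + t(x)·f(x) with s(x) ≡ x^2 + 2x + 2 (mod f), so a(x)^(-1) ≡ s(x) = x^2 + 2x + 2 (mod f). Check: (x^2)·(x^2 + 2x + 2) = x^4 + 2x^3 + 2x^2 ≡ 1 (mod x^3 + x^2 + x + 2).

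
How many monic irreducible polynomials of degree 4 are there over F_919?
There are 178320609540 monic irreducible polynomials of degree 4 over F_919

Each element of F_{919^4} that lies in no proper subfield is a root of exactly one monic irreducible of degree 4 over F_919, and each such polynomial has 4 distinct roots in F_{919^4}. By Möbius inversion the count is N_919(4) = (1/4) Σ_{d|4} μ(4/d) · 919^d = (1/4)(μ(4)·919^1 + μ(2)·919^2 + μ(1)·919^4) = 713282438160/4 = 178320609540.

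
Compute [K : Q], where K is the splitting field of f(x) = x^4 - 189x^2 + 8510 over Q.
[K : Q] = 4

Solving the quadratic in x^2: x^2 = (189 ± √(189^2 - 4·8510))/2 = (189 ± √1681)/2 = (189 ± 41)/2, giving x^2 = 115 or x^2 = 74. So f(x) = (x^2 - 115)(x^2 - 74) and the roots of f are ±√115, ±√74. Hence the splitting field is K = Q(√115, √74). Since 115 and 74 are distinct squarefree integers > 1, their product 8510 is not a perfect square, so √74 ∉ Q(√115). By the tower law [K:Q] = [Q(√115,√74):Q(√115)] · [Q(√115):Q] = 2 · 2 = 4.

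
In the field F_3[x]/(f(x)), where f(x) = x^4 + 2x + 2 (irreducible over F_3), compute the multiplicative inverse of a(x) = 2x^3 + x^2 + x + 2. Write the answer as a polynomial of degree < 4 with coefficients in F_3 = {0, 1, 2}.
a(x)^(-1) ≡ 2x^3 + x^2 + x + 1 (mod f(x))

Since f is irreducible over F_3, F_3[x]/(f) is a field and a(x) ≠ 0 has an inverse. Apply the extended Euclidean algorithm to f(x) and a(x) in F_3[x]: f(x) = (2x + 2)·a(x) + (2x^2 + 2x + 1);  a(x) = (x + 1)·(2x^2 + 2x + 1) + (x + 1);  (2x^2 + 2x + 1) = (2x)·(x + 1) + (1). The last nonzero remainder is the constant 1 = gcd(f, a) in F_3. Back-substituting through the division chain expresses 1 = s(x)·a(x) + t(x)·f(x) with s(x) ≡ 2x^3 + x^2 + x + 1 (mod f), so a(x)^(-1) ≡ s(x) = 2x^3 + x^2 + x + 1 (mod f). Check: (2x^3 + x^2 + x + 2)·(2x^3 + x^2 + x + 1) = x^6 + x^5 + 2x^4 + 2x^3 + x^2 + 2 ≡ 1 (mod x^4 + 2x + 2).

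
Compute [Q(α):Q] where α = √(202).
[Q(α):Q] = 2

[Q(α):Q] equals the degree of the minimal polynomial of α. Here α^2 = 202 and x^2 - 202 is irreducible (d = 202 is squarefree, ≠ 1, hence not a square), so deg(m_α) = 2. Thus [Q(α):Q] = 2.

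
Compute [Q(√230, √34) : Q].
[Q(√230, √34) : Q] = 4

[Q(√230):Q] = 2 (min poly x^2 - 230, irreducible since 230 is squarefree > 1). For the top step, suppose √34 ∈ Q(√230), say √34 = c + d√230 with c, d ∈ Q. Squaring: 34 = c^2 + 230d^2 + 2cd√230. Since √230 ∉ Q this forces 2cd = 0. If d = 0 then √34 = c ∈ Q, contradicting 34 squarefree > 1. If c = 0 then 34 = 230d^2, so 230·34 = (230d)^2 is a perfect square in Q — but 230·34 = 7820 is not a perfect square (since 230 and 34 are distinct squarefree integers). Contradiction. Hence √34 ∉ Q(√230), so x^2 - 34 stays irreducible over Q(√230) and [Q(√230, √34) : Q(√230)] = 2. By the tower law, [Q(√230, √34) : Q] = 2 · 2 = 4.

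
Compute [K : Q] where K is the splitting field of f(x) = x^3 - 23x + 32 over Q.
[K : Q] = 6

By the rational root test, any rational root of the monic integer polynomial f(x) = x^3 - 23x + 32 must be an integer dividing the constant term 32, i.e. one of ±{1, 2, 4, 8, 16, 32}. Evaluating: f(1) = 10, f(-1) = 54, f(2) = -6, f(-2) = 70, f(4) = 4, f(-4) = 60, f(8) = 360, f(-8) = -296, f(16) = 3760, f(-16) = -3696, f(32) = 32064, f(-32) = -32000; none is 0, so f has no rational root and is therefore irreducible over Q (a cubic with no linear factor over a field is irreducible). For an irreducible cubic, the Galois group is A_3 or S_3 according as the discriminant disc(f) = -4a^3 - 27b^2 = -4·(-23)^3 - 27·(32)^2 = 21020 is or is not a square in Q. Here disc(f) = 21020 is not a perfect square in Q, so the Galois group of f over Q is not contained in A_3 and must be all of S_3. The splitting field has degree |S_3| = 6 over Q, so [K : Q] = 6.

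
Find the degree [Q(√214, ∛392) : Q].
[Q(√214, ∛392) : Q] = 6

Let L = Q(√214, ∛392). Since Q(√214) ⊂ L and [Q(√214):Q] = 2, the tower law gives 2 | [L:Q]. Likewise Q(∛392) ⊂ L with [Q(∛392):Q] = 3 (because 392 is not a perfect cube), so 3 | [L:Q]. As gcd(2,3) = 1, [L:Q] is divisible by 6. Conversely L is generated over Q by √214 and ∛392, so [L:Q] ≤ 2·3 = 6. Therefore [Q(√214, ∛392) : Q] = 6.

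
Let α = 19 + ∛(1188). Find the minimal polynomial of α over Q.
m_α(x) = x^3 - 57x^2 + 1083x - 8047

Set β = α - 19 = ∛(1188), so β^3 = 1188. Then (α - 19)^3 - 1188 = 0, i.e. α is a root of g(x) = (x - 19)^3 - 1188 = x^3 - 57x^2 + 1083x - 8047. Since g(x) = h(x - 19) where h(x) = x^3 - 1188, and h is irreducible over Q (because 1188 is not a perfect cube, so h has no rational root, and a monic cubic with no rational root is irreducible), g is also irreducible (irreducibility is preserved under the substitution x → x - 19). Hence m_α(x) = x^3 - 57x^2 + 1083x - 8047.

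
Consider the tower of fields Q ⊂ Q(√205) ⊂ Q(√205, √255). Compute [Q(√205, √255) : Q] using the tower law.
[Q(√205, √255) : Q] = 4

[Q(√205):Q] = 2 (min poly x^2 - 205, irreducible since 205 is squarefree > 1). For the top step, suppose √255 ∈ Q(√205), say √255 = c + d√205 with c, d ∈ Q. Squaring: 255 = c^2 + 205d^2 + 2cd√205. Since √205 ∉ Q this forces 2cd = 0. If d = 0 then √255 = c ∈ Q, contradicting 255 squarefree > 1. If c = 0 then 255 = 205d^2, so 205·255 = (205d)^2 is a perfect square in Q — but 205·255 = 52275 is not a perfect square (since 205 and 255 are distinct squarefree integers). Contradiction. Hence √255 ∉ Q(√205), so x^2 - 255 stays irreducible over Q(√205) and [Q(√205, √255) : Q(√205)] = 2. By the tower law, [Q(√205, √255) : Q] = 2 · 2 = 4.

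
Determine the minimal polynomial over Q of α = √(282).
m_α(x) = x^2 - 282

α satisfies α^2 - 282 = 0, so x^2 - 282 annihilates α. Since d = 282 is squarefree and ≠ 1, it is not a perfect square in Q, so x^2 - 282 has no rational root and is therefore irreducible over Q (a degree-2 polynomial over a field is irreducible iff it has no root). Hence m_α(x) = x^2 - 282.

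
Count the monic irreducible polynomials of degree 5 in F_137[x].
There are 9652344864 monic irreducible polynomials of degree 5 over F_137

Each element of F_{137^5} that lies in no proper subfield is a root of exactly one monic irreducible of degree 5 over F_137, and each such polynomial has 5 distinct roots in F_{137^5}. By Möbius inversion the count is N_137(5) = (1/5) Σ_{d|5} μ(5/d) · 137^d = (1/5)(μ(5)·137^1 + μ(1)·137^5) = 48261724320/5 = 9652344864.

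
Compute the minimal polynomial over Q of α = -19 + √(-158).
m_α(x) = x^2 + 38x + 519

From α + 19 = √(-158), squaring gives (α + 19)^2 = -158, i.e. α^2 + 38α + 361 = -158, so α^2 + 38α + 519 = 0. The discriminant of x^2 + 38x + 519 is (38)^2 - 4·(519) = 1444 - 2076 = -632, and 4·(-158) is not a perfect square in Q since -158 is squarefree and ≠ 1. Hence x^2 + 38x + 519 is irreducible over Q and is the minimal polynomial of α.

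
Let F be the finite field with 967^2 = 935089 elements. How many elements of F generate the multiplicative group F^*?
There are φ(935088) = 232320 primitive elements

F_q^* is cyclic of order q - 1 = 935088. A cyclic group of order m has exactly φ(m) generators. Here m = 935088 = 2^4 · 3 · 7 · 11^2 · 23, so the number of primitive elements is φ(935088) = 232320.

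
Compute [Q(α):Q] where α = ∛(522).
[Q(α):Q] = 3

The minimal polynomial of α is x^3 - 522, irreducible over Q since 522 is not a perfect cube (so x^3 - 522 has no rational root). Hence [Q(α):Q] = deg(m_α) = 3.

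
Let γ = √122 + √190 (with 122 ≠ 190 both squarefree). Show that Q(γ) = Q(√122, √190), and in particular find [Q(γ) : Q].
[Q(γ) : Q] = 4 (equivalently, Q(γ) = Q(√122, √190))

Obviously Q(γ) ⊆ Q(√122, √190), and [Q(√122, √190):Q] = 4 (since 122, 190 are distinct squarefree integers > 1 with 23180 not a perfect square). To show equality we compute the minimal polynomial of γ. From γ = √122 + √190: γ^2 = 122 + 2√(23180) + 190 = 312 + 2√(23180), so γ^2 - 312 = 2√(23180); squaring, (γ^2 - 312)^2 = 4·23180, i.e. γ^4 - 624γ^2 + 97344 - 92720 = 0, i.e. γ^4 - 624γ^2 + 4624 = 0. So γ is a root of x^4 - 624x^2 + 4624. This polynomial is irreducible over Q: it has no rational root (each ±√122 ± √190 is irrational), and any factorization into two quadratics over Q would force √(23180) ∈ Q (pairing opposite roots) or √122, √190 ∈ Q (other pairings), all impossible. Hence [Q(γ):Q] = 4 = [Q(√122, √190):Q], so Q(γ) = Q(√122, √190).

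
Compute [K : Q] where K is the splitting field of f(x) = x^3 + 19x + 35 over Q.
[K : Q] = 6

By the rational root test, any rational root of the monic integer polynomial f(x) = x^3 + 19x + 35 must be an integer dividing the constant term 35, i.e. one of ±{1, 5, 7, 35}. Evaluating: f(1) = 55, f(-1) = 15, f(5) = 255, f(-5) = -185, f(7) = 511, f(-7) = -441, f(35) = 43575, f(-35) = -43505; none is 0, so f has no rational root and is therefore irreducible over Q (a cubic with no linear factor over a field is irreducible). For an irreducible cubic, the Galois group is A_3 or S_3 according as the discriminant disc(f) = -4a^3 - 27b^2 = -4·(19)^3 - 27·(35)^2 = -60511 is or is not a square in Q. Here disc(f) = -60511 is not a perfect square in Q, so the Galois group of f over Q is not contained in A_3 and must be all of S_3. The splitting field has degree |S_3| = 6 over Q, so [K : Q] = 6.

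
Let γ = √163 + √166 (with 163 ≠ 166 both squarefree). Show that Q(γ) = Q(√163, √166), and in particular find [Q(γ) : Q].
[Q(γ) : Q] = 4 (equivalently, Q(γ) = Q(√163, √166))

Obviously Q(γ) ⊆ Q(√163, √166), and [Q(√163, √166):Q] = 4 (since 163, 166 are distinct squarefree integers > 1 with 27058 not a perfect square). To show equality we compute the minimal polynomial of γ. From γ = √163 + √166: γ^2 = 163 + 2√(27058) + 166 = 329 + 2√(27058), so γ^2 - 329 = 2√(27058); squaring, (γ^2 - 329)^2 = 4·27058, i.e. γ^4 - 658γ^2 + 108241 - 108232 = 0, i.e. γ^4 - 658γ^2 + 9 = 0. So γ is a root of x^4 - 658x^2 + 9. This polynomial is irreducible over Q: it has no rational root (each ±√163 ± √166 is irrational), and any factorization into two quadratics over Q would force √(27058) ∈ Q (pairing opposite roots) or √163, √166 ∈ Q (other pairings), all impossible. Hence [Q(γ):Q] = 4 = [Q(√163, √166):Q], so Q(γ) = Q(√163, √166).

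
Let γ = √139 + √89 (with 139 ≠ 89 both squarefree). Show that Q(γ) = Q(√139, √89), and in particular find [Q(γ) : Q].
[Q(γ) : Q] = 4 (equivalently, Q(γ) = Q(√139, √89))

Obviously Q(γ) ⊆ Q(√139, √89), and [Q(√139, √89):Q] = 4 (since 139, 89 are distinct squarefree integers > 1 with 12371 not a perfect square). To show equality we compute the minimal polynomial of γ. From γ = √139 + √89: γ^2 = 139 + 2√(12371) + 89 = 228 + 2√(12371), so γ^2 - 228 = 2√(12371); squaring, (γ^2 - 228)^2 = 4·12371, i.e. γ^4 - 456γ^2 + 51984 - 49484 = 0, i.e. γ^4 - 456γ^2 + 2500 = 0. So γ is a root of x^4 - 456x^2 + 2500. This polynomial is irreducible over Q: it has no rational root (each ±√139 ± √89 is irrational), and any factorization into two quadratics over Q would force √(12371) ∈ Q (pairing opposite roots) or √139, √89 ∈ Q (other pairings), all impossible. Hence [Q(γ):Q] = 4 = [Q(√139, √89):Q], so Q(γ) = Q(√139, √89).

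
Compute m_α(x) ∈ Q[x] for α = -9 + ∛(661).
m_α(x) = x^3 + 27x^2 + 243x + 68

Set β = α + 9 = ∛(661), so β^3 = 661. Then (α + 9)^3 - 661 = 0, i.e. α is a root of g(x) = (x + 9)^3 - 661 = x^3 + 27x^2 + 243x + 68. Since g(x) = h(x + 9) where h(x) = x^3 - 661, and h is irreducible over Q (because 661 is not a perfect cube, so h has no rational root, and a monic cubic with no rational root is irreducible), g is also irreducible (irreducibility is preserved under the substitution x → x + 9). Hence m_α(x) = x^3 + 27x^2 + 243x + 68.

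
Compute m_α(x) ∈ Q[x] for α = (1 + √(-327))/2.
m_α(x) = x^2 - x + 82

From 2α - 1 = √(-327), squaring gives (2α - 1)^2 = -327, i.e. 4α^2 - 4α + 1 = -327, so α^2 - α + (1 + 327)/4 = 0. Since -327 ≡ 1 (mod 4), (1 + 327)/4 = 82 ∈ Z. The polynomial x^2 - x + 82 has discriminant 1 - 4·(82) = -327, which is not a perfect square in Q (d = -327 is squarefree and ≠ 1), so x^2 - x + 82 is irreducible over Q. It is the minimal polynomial of α.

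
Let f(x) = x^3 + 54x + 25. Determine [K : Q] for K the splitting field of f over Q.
[K : Q] = 6

By the rational root test, any rational root of the monic integer polynomial f(x) = x^3 + 54x + 25 must be an integer dividing the constant term 25, i.e. one of ±{1, 5, 25}. Evaluating: f(1) = 80, f(-1) = -30, f(5) = 420, f(-5) = -370, f(25) = 17000, f(-25) = -16950; none is 0, so f has no rational root and is therefore irreducible over Q (a cubic with no linear factor over a field is irreducible). For an irreducible cubic, the Galois group is A_3 or S_3 according as the discriminant disc(f) = -4a^3 - 27b^2 = -4·(54)^3 - 27·(25)^2 = -646731 is or is not a square in Q. Here disc(f) = -646731 is not a perfect square in Q, so the Galois group of f over Q is not contained in A_3 and must be all of S_3. The splitting field has degree |S_3| = 6 over Q, so [K : Q] = 6.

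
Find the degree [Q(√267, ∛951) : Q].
[Q(√267, ∛951) : Q] = 6

Let L = Q(√267, ∛951). Since Q(√267) ⊂ L and [Q(√267):Q] = 2, the tower law gives 2 | [L:Q]. Likewise Q(∛951) ⊂ L with [Q(∛951):Q] = 3 (because 951 is not a perfect cube), so 3 | [L:Q]. As gcd(2,3) = 1, [L:Q] is divisible by 6. Conversely L is generated over Q by √267 and ∛951, so [L:Q] ≤ 2·3 = 6. Therefore [Q(√267, ∛951) : Q] = 6.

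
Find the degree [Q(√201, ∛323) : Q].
[Q(√201, ∛323) : Q] = 6

Let L = Q(√201, ∛323). Since Q(√201) ⊂ L and [Q(√201):Q] = 2, the tower law gives 2 | [L:Q]. Likewise Q(∛323) ⊂ L with [Q(∛323):Q] = 3 (because 323 is not a perfect cube), so 3 | [L:Q]. As gcd(2,3) = 1, [L:Q] is divisible by 6. Conversely L is generated over Q by √201 and ∛323, so [L:Q] ≤ 2·3 = 6. Therefore [Q(√201, ∛323) : Q] = 6.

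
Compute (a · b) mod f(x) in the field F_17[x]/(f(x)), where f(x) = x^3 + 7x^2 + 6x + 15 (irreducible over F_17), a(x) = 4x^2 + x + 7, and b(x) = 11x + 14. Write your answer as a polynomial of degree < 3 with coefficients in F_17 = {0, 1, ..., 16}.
a · b ≡ 14x^2 + 14x + 16 (mod f(x))

Multiply in F_17[x]: a(x)·b(x) = (4x^2 + x + 7)·(11x + 14) = 10x^3 + 16x^2 + 6x + 13. This has degree ≥ 3, so divide by f(x) over F_17: 10x^3 + 16x^2 + 6x + 13 = (10)·(x^3 + 7x^2 + 6x + 15) + (14x^2 + 14x + 16). Hence a·b ≡ 14x^2 + 14x + 16 (mod f). (F_17[x]/(f) is a field with 17^3 = 4913 elements since f is irreducible of degree 3.)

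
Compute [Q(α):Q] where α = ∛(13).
[Q(α):Q] = 3

The minimal polynomial of α is x^3 - 13, irreducible over Q since 13 is not a perfect cube (so x^3 - 13 has no rational root). Hence [Q(α):Q] = deg(m_α) = 3.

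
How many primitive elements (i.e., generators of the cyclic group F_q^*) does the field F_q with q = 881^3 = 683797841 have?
There are φ(683797840) = 235560960 primitive elements

F_q^* is cyclic of order q - 1 = 683797840. A cyclic group of order m has exactly φ(m) generators. Here m = 683797840 = 2^4 · 5 · 11 · 19 · 40897, so the number of primitive elements is φ(683797840) = 235560960.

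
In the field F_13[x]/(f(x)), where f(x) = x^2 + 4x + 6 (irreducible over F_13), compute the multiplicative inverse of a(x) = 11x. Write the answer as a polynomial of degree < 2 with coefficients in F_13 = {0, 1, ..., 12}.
a(x)^(-1) ≡ 12x + 9 (mod f(x))

Since f is irreducible over F_13, F_13[x]/(f) is a field and a(x) ≠ 0 has an inverse. Apply the extended Euclidean algorithm to f(x) and a(x) in F_13[x]: f(x) = (6x + 11)·a(x) + (6). The last nonzero remainder is the constant 6 = gcd(f, a) in F_13. Back-substituting through the division chain expresses 6 = s(x)·a(x) + t(x)·f(x) with s(x) ≡ 7x + 2 (mod f), so (7x + 2)·a(x) ≡ 6 (mod f). Multiplying by 6^(-1) ≡ 11 in F_13 gives a(x)^(-1) ≡ 11·(7x + 2) ≡ 12x + 9 (mod f). Check: (11x)·(12x + 9) = 2x^2 + 8x ≡ 1 (mod x^2 + 4x + 6).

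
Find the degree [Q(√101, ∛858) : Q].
[Q(√101, ∛858) : Q] = 6

Let L = Q(√101, ∛858). Since Q(√101) ⊂ L and [Q(√101):Q] = 2, the tower law gives 2 | [L:Q]. Likewise Q(∛858) ⊂ L with [Q(∛858):Q] = 3 (because 858 is not a perfect cube), so 3 | [L:Q]. As gcd(2,3) = 1, [L:Q] is divisible by 6. Conversely L is generated over Q by √101 and ∛858, so [L:Q] ≤ 2·3 = 6. Therefore [Q(√101, ∛858) : Q] = 6.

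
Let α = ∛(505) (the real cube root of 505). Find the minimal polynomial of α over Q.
m_α(x) = x^3 - 505

α satisfies α^3 = 505, so x^3 - 505 annihilates α. By the rational root test, a rational root p/q (in lowest terms) of x^3 - 505 would satisfy p^3 = 505 q^3, forcing q = 1 and p^3 = 505; but 505 is not a perfect cube, contradiction. A monic cubic over Q with no rational root is irreducible (any nontrivial factorization would include a linear factor). Hence x^3 - 505 is the minimal polynomial of α, and in particular [Q(α):Q] = 3.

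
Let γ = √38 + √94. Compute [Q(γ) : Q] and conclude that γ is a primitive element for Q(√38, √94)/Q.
[Q(γ) : Q] = 4 (equivalently, Q(γ) = Q(√38, √94))

Obviously Q(γ) ⊆ Q(√38, √94), and [Q(√38, √94):Q] = 4 (since 38, 94 are distinct squarefree integers > 1 with 3572 not a perfect square). To show equality we compute the minimal polynomial of γ. From γ = √38 + √94: γ^2 = 38 + 2√(3572) + 94 = 132 + 2√(3572), so γ^2 - 132 = 2√(3572); squaring, (γ^2 - 132)^2 = 4·3572, i.e. γ^4 - 264γ^2 + 17424 - 14288 = 0, i.e. γ^4 - 264γ^2 + 3136 = 0. So γ is a root of x^4 - 264x^2 + 3136. This polynomial is irreducible over Q: it has no rational root (each ±√38 ± √94 is irrational), and any factorization into two quadratics over Q would force √(3572) ∈ Q (pairing opposite roots) or √38, √94 ∈ Q (other pairings), all impossible. Hence [Q(γ):Q] = 4 = [Q(√38, √94):Q], so Q(γ) = Q(√38, √94).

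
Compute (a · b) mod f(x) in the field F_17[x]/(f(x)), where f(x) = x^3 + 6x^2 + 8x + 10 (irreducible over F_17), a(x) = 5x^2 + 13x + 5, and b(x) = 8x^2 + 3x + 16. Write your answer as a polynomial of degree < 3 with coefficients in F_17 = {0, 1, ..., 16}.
a · b ≡ 4x^2 + 9x + 15 (mod f(x))

Multiply in F_17[x]: a(x)·b(x) = (5x^2 + 13x + 5)·(8x^2 + 3x + 16) = 6x^4 + 6x^2 + 2x + 12. This has degree ≥ 3, so divide by f(x) over F_17: 6x^4 + 6x^2 + 2x + 12 = (6x + 15)·(x^3 + 6x^2 + 8x + 10) + (4x^2 + 9x + 15). Hence a·b ≡ 4x^2 + 9x + 15 (mod f). (F_17[x]/(f) is a field with 17^3 = 4913 elements since f is irreducible of degree 3.)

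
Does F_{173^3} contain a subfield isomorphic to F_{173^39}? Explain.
No: F_{173^39} is not a subfield of F_{173^3}

F_{p^m} embeds in F_{p^n} iff m | n. Here 39 ∤ 3 (since 3 = 0·39 + 3 with remainder 3 ≠ 0), so F_{173^39} is not a subfield of F_{173^3}. Equivalently: if it were, the tower law would give 39 = [F_{173^39}:F_173] dividing [F_{173^3}:F_173] = 3, contradiction.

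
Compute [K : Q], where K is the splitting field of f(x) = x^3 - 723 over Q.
[K : Q] = 6

The roots of x^3 - 723 are ∛723, ω∛723, ω^2∛723 where ω = e^(2πi/3) is a primitive cube root of unity, so K = Q(∛723, ω). Now [Q(∛723):Q] = 3 (since 723 is not a perfect cube, x^3 - 723 is irreducible) and [Q(ω):Q] = 2. Both 2 and 3 divide [K:Q], and [K:Q] ≤ 3·2 = 6, so [K:Q] = 6. (Equivalently: Q(∛723) ⊂ R but ω ∉ R, so [K : Q(∛723)] = 2.)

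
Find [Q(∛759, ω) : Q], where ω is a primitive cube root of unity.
[Q(∛759, ω) : Q] = 6

[Q(∛759):Q] = 3 (min poly x^3 - 759, irreducible since 759 is not a perfect cube). [Q(ω):Q] = 2 (min poly x^2 + x + 1). Since Q(∛759) ⊂ R and ω ∉ R, we have ω ∉ Q(∛759), so x^2 + x + 1 remains irreducible over Q(∛759) and [Q(∛759, ω) : Q(∛759)] = 2. By the tower law, [Q(∛759, ω) : Q] = 3 · 2 = 6. (In fact Q(∛759, ω) is the splitting field of x^3 - 759 over Q.)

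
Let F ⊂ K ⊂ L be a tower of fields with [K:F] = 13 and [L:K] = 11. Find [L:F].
[L:F] = 143

The tower law says that for any tower of field extensions F ⊂ K ⊂ L with finite degrees, [L:F] = [L:K] · [K:F]. Here this gives [L:F] = 11 · 13 = 143.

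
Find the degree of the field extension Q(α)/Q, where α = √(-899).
[Q(α):Q] = 2

[Q(α):Q] equals the degree of the minimal polynomial of α. Here α^2 = -899 and x^2 + 899 is irreducible (d = -899 is squarefree, ≠ 1, hence not a square), so deg(m_α) = 2. Thus [Q(α):Q] = 2.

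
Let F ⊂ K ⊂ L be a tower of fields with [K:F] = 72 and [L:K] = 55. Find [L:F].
[L:F] = 3960

The tower law says that for any tower of field extensions F ⊂ K ⊂ L with finite degrees, [L:F] = [L:K] · [K:F]. Here this gives [L:F] = 55 · 72 = 3960.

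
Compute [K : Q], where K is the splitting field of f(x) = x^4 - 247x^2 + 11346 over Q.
[K : Q] = 4

Solving the quadratic in x^2: x^2 = (247 ± √(247^2 - 4·11346))/2 = (247 ± √15625)/2 = (247 ± 125)/2, giving x^2 = 61 or x^2 = 186. So f(x) = (x^2 - 61)(x^2 - 186) and the roots of f are ±√61, ±√186. Hence the splitting field is K = Q(√61, √186). Since 61 and 186 are distinct squarefree integers > 1, their product 11346 is not a perfect square, so √186 ∉ Q(√61). By the tower law [K:Q] = [Q(√61,√186):Q(√61)] · [Q(√61):Q] = 2 · 2 = 4.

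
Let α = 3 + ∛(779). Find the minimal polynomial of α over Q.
m_α(x) = x^3 - 9x^2 + 27x - 806

Set β = α - 3 = ∛(779), so β^3 = 779. Then (α - 3)^3 - 779 = 0, i.e. α is a root of g(x) = (x - 3)^3 - 779 = x^3 - 9x^2 + 27x - 806. Since g(x) = h(x - 3) where h(x) = x^3 - 779, and h is irreducible over Q (because 779 is not a perfect cube, so h has no rational root, and a monic cubic with no rational root is irreducible), g is also irreducible (irreducibility is preserved under the substitution x → x - 3). Hence m_α(x) = x^3 - 9x^2 + 27x - 806.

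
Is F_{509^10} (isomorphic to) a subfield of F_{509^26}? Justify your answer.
No: F_{509^10} is not a subfield of F_{509^26}

F_{p^m} embeds in F_{p^n} iff m | n. Here 10 ∤ 26 (since 26 = 2·10 + 6 with remainder 6 ≠ 0), so F_{509^10} is not a subfield of F_{509^26}. Equivalently: if it were, the tower law would give 10 = [F_{509^10}:F_509] dividing [F_{509^26}:F_509] = 26, contradiction.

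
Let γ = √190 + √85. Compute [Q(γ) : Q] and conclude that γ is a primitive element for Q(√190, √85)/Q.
[Q(γ) : Q] = 4 (equivalently, Q(γ) = Q(√190, √85))

Obviously Q(γ) ⊆ Q(√190, √85), and [Q(√190, √85):Q] = 4 (since 190, 85 are distinct squarefree integers > 1 with 16150 not a perfect square). To show equality we compute the minimal polynomial of γ. From γ = √190 + √85: γ^2 = 190 + 2√(16150) + 85 = 275 + 2√(16150), so γ^2 - 275 = 2√(16150); squaring, (γ^2 - 275)^2 = 4·16150, i.e. γ^4 - 550γ^2 + 75625 - 64600 = 0, i.e. γ^4 - 550γ^2 + 11025 = 0. So γ is a root of x^4 - 550x^2 + 11025. This polynomial is irreducible over Q: it has no rational root (each ±√190 ± √85 is irrational), and any factorization into two quadratics over Q would force √(16150) ∈ Q (pairing opposite roots) or √190, √85 ∈ Q (other pairings), all impossible. Hence [Q(γ):Q] = 4 = [Q(√190, √85):Q], so Q(γ) = Q(√190, √85).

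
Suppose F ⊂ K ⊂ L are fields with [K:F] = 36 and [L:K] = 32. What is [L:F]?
[L:F] = 1152

The tower law says that for any tower of field extensions F ⊂ K ⊂ L with finite degrees, [L:F] = [L:K] · [K:F]. Here this gives [L:F] = 32 · 36 = 1152.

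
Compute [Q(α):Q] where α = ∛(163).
[Q(α):Q] = 3

The minimal polynomial of α is x^3 - 163, irreducible over Q since 163 is not a perfect cube (so x^3 - 163 has no rational root). Hence [Q(α):Q] = deg(m_α) = 3.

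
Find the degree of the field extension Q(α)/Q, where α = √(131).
[Q(α):Q] = 2

[Q(α):Q] equals the degree of the minimal polynomial of α. Here α^2 = 131 and x^2 - 131 is irreducible (d = 131 is squarefree, ≠ 1, hence not a square), so deg(m_α) = 2. Thus [Q(α):Q] = 2.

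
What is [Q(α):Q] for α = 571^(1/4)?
[Q(α):Q] = 4

α is a root of x^4 - 571. By Eisenstein's criterion at the prime p = 571 (which divides the constant term 571 but p^2 = 326041 does not, since 571 is squarefree), x^4 - 571 is irreducible over Q. Hence [Q(α):Q] = 4.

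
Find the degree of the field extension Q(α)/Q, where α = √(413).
[Q(α):Q] = 2

[Q(α):Q] equals the degree of the minimal polynomial of α. Here α^2 = 413 and x^2 - 413 is irreducible (d = 413 is squarefree, ≠ 1, hence not a square), so deg(m_α) = 2. Thus [Q(α):Q] = 2.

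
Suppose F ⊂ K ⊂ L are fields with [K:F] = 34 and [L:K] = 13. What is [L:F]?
[L:F] = 442

The tower law says that for any tower of field extensions F ⊂ K ⊂ L with finite degrees, [L:F] = [L:K] · [K:F]. Here this gives [L:F] = 13 · 34 = 442.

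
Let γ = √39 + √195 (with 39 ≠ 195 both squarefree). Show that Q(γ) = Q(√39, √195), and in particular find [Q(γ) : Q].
[Q(γ) : Q] = 4 (equivalently, Q(γ) = Q(√39, √195))

Obviously Q(γ) ⊆ Q(√39, √195), and [Q(√39, √195):Q] = 4 (since 39, 195 are distinct squarefree integers > 1 with 7605 not a perfect square). To show equality we compute the minimal polynomial of γ. From γ = √39 + √195: γ^2 = 39 + 2√(7605) + 195 = 234 + 2√(7605), so γ^2 - 234 = 2√(7605); squaring, (γ^2 - 234)^2 = 4·7605, i.e. γ^4 - 468γ^2 + 54756 - 30420 = 0, i.e. γ^4 - 468γ^2 + 24336 = 0. So γ is a root of x^4 - 468x^2 + 24336. This polynomial is irreducible over Q: it has no rational root (each ±√39 ± √195 is irrational), and any factorization into two quadratics over Q would force √(7605) ∈ Q (pairing opposite roots) or √39, √195 ∈ Q (other pairings), all impossible. Hence [Q(γ):Q] = 4 = [Q(√39, √195):Q], so Q(γ) = Q(√39, √195).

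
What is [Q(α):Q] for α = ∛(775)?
[Q(α):Q] = 3

The minimal polynomial of α is x^3 - 775, irreducible over Q since 775 is not a perfect cube (so x^3 - 775 has no rational root). Hence [Q(α):Q] = deg(m_α) = 3.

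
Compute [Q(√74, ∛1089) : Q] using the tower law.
[Q(√74, ∛1089) : Q] = 6

Let L = Q(√74, ∛1089). Since Q(√74) ⊂ L and [Q(√74):Q] = 2, the tower law gives 2 | [L:Q]. Likewise Q(∛1089) ⊂ L with [Q(∛1089):Q] = 3 (because 1089 is not a perfect cube), so 3 | [L:Q]. As gcd(2,3) = 1, [L:Q] is divisible by 6. Conversely L is generated over Q by √74 and ∛1089, so [L:Q] ≤ 2·3 = 6. Therefore [Q(√74, ∛1089) : Q] = 6.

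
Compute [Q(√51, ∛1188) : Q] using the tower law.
[Q(√51, ∛1188) : Q] = 6

Let L = Q(√51, ∛1188). Since Q(√51) ⊂ L and [Q(√51):Q] = 2, the tower law gives 2 | [L:Q]. Likewise Q(∛1188) ⊂ L with [Q(∛1188):Q] = 3 (because 1188 is not a perfect cube), so 3 | [L:Q]. As gcd(2,3) = 1, [L:Q] is divisible by 6. Conversely L is generated over Q by √51 and ∛1188, so [L:Q] ≤ 2·3 = 6. Therefore [Q(√51, ∛1188) : Q] = 6.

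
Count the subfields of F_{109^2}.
F_{109^2} has 2 subfields

The subfields of F_{p^n} are exactly the fields F_{p^d} for d | n (each is the fixed field of the unique index-d subgroup of Gal(F_{p^n}/F_p) ≅ Z/nZ). The divisors of n = 2 are {1, 2}, giving 2 subfields: F_{109^1}, F_{109^2}.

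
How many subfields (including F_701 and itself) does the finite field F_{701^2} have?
F_{701^2} has 2 subfields

The subfields of F_{p^n} are exactly the fields F_{p^d} for d | n (each is the fixed field of the unique index-d subgroup of Gal(F_{p^n}/F_p) ≅ Z/nZ). The divisors of n = 2 are {1, 2}, giving 2 subfields: F_{701^1}, F_{701^2}.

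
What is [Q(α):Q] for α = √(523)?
[Q(α):Q] = 2

[Q(α):Q] equals the degree of the minimal polynomial of α. Here α^2 = 523 and x^2 - 523 is irreducible (d = 523 is squarefree, ≠ 1, hence not a square), so deg(m_α) = 2. Thus [Q(α):Q] = 2.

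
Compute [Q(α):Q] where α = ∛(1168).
[Q(α):Q] = 3

The minimal polynomial of α is x^3 - 1168, irreducible over Q since 1168 is not a perfect cube (so x^3 - 1168 has no rational root). Hence [Q(α):Q] = deg(m_α) = 3.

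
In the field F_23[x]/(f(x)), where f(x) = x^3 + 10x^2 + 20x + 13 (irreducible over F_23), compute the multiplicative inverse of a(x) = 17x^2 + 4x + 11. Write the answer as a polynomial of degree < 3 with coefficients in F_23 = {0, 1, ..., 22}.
a(x)^(-1) ≡ 5x^2 + 8x + 10 (mod f(x))

Since f is irreducible over F_23, F_23[x]/(f) is a field and a(x) ≠ 0 has an inverse. Apply the extended Euclidean algorithm to f(x) and a(x) in F_23[x]: f(x) = (19x + 11)·a(x) + (20x + 7);  a(x) = (2x + 11)·(20x + 7) + (3). The last nonzero remainder is the constant 3 = gcd(f, a) in F_23. Back-substituting through the division chain expresses 3 = s(x)·a(x) + t(x)·f(x) with s(x) ≡ 15x^2 + x + 7 (mod f), so (15x^2 + x + 7)·a(x) ≡ 3 (mod f). Multiplying by 3^(-1) ≡ 8 in F_23 gives a(x)^(-1) ≡ 8·(15x^2 + x + 7) ≡ 5x^2 + 8x + 10 (mod f). Check: (17x^2 + 4x + 11)·(5x^2 + 8x + 10) = 16x^4 + 18x^3 + 4x^2 + 13x + 18 ≡ 1 (mod x^3 + 10x^2 + 20x + 13).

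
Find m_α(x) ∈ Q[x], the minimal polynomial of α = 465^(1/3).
m_α(x) = x^3 - 465

α satisfies α^3 = 465, so x^3 - 465 annihilates α. By the rational root test, a rational root p/q (in lowest terms) of x^3 - 465 would satisfy p^3 = 465 q^3, forcing q = 1 and p^3 = 465; but 465 is not a perfect cube, contradiction. A monic cubic over Q with no rational root is irreducible (any nontrivial factorization would include a linear factor). Hence x^3 - 465 is the minimal polynomial of α, and in particular [Q(α):Q] = 3.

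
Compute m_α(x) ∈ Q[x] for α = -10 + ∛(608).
m_α(x) = x^3 + 30x^2 + 300x + 392

Set β = α + 10 = ∛(608), so β^3 = 608. Then (α + 10)^3 - 608 = 0, i.e. α is a root of g(x) = (x + 10)^3 - 608 = x^3 + 30x^2 + 300x + 392. Since g(x) = h(x + 10) where h(x) = x^3 - 608, and h is irreducible over Q (because 608 is not a perfect cube, so h has no rational root, and a monic cubic with no rational root is irreducible), g is also irreducible (irreducibility is preserved under the substitution x → x + 10). Hence m_α(x) = x^3 + 30x^2 + 300x + 392.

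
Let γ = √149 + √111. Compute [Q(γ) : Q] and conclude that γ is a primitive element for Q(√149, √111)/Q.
[Q(γ) : Q] = 4 (equivalently, Q(γ) = Q(√149, √111))

Obviously Q(γ) ⊆ Q(√149, √111), and [Q(√149, √111):Q] = 4 (since 149, 111 are distinct squarefree integers > 1 with 16539 not a perfect square). To show equality we compute the minimal polynomial of γ. From γ = √149 + √111: γ^2 = 149 + 2√(16539) + 111 = 260 + 2√(16539), so γ^2 - 260 = 2√(16539); squaring, (γ^2 - 260)^2 = 4·16539, i.e. γ^4 - 520γ^2 + 67600 - 66156 = 0, i.e. γ^4 - 520γ^2 + 1444 = 0. So γ is a root of x^4 - 520x^2 + 1444. This polynomial is irreducible over Q: it has no rational root (each ±√149 ± √111 is irrational), and any factorization into two quadratics over Q would force √(16539) ∈ Q (pairing opposite roots) or √149, √111 ∈ Q (other pairings), all impossible. Hence [Q(γ):Q] = 4 = [Q(√149, √111):Q], so Q(γ) = Q(√149, √111).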